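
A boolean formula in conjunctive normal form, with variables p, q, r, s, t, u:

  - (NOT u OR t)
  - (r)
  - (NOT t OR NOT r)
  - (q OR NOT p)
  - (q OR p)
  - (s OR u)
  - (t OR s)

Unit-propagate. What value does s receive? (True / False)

Unit clause (r) sets r = True.
(NOT t OR NOT r): since r = True, the clause reduces to (NOT t). t = False.
From (t OR NOT u) and t = False: u = False.
(u OR s) with u = False leaves only s, so s = True.

True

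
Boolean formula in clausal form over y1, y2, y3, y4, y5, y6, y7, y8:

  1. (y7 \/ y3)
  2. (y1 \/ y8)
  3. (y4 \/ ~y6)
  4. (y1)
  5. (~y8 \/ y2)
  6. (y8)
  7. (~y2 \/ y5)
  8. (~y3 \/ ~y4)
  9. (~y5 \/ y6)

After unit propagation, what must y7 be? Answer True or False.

True

(y1) is a unit clause: y1 = True.
(y8) stands alone — y8 = True.
In (y2 \/ ~y8), ~y8 is now false; y2 must hold, so y2 = True.
In (y5 \/ ~y2), ~y2 is now false; y5 must hold, so y5 = True.
(y6 \/ ~y5): since y5 = True, the clause reduces to (y6). y6 = True.
In (y4 \/ ~y6), ~y6 is now false; y4 must hold, so y4 = True.
(~y4 \/ ~y3): since y4 = True, the clause reduces to (~y3). y3 = False.
(y3 \/ y7) with y3 = False leaves only y7, so y7 = True.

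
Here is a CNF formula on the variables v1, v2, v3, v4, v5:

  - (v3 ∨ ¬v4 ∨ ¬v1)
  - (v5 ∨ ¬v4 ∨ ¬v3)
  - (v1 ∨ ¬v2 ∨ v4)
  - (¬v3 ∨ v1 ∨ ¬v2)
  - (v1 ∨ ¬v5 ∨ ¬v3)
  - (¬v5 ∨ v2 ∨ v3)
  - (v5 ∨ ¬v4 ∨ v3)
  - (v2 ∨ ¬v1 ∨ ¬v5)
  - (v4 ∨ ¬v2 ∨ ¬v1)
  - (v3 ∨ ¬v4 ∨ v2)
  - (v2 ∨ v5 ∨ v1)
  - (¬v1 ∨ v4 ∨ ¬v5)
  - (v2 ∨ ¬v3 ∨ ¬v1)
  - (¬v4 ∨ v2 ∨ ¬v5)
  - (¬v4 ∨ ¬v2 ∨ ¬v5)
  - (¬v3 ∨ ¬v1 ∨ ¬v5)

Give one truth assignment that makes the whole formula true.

v1=T  v2=F  v3=F  v4=F  v5=F

Try v1 = True.
Try v2 = False.
  then v5 is forced to False.
  then v3 is forced to False.
  then v4 is forced to False.
Every clause has at least one true literal under this assignment.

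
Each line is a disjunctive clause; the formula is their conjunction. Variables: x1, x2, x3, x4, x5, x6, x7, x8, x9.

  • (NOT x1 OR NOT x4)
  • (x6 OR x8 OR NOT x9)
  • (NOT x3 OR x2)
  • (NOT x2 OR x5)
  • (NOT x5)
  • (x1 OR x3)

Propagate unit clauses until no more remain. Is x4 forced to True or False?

False

Unit clause (NOT x5) sets x5 = False.
From (NOT x2 OR x5) and x5 = False: x2 = False.
(NOT x3 OR x2) with x2 = False leaves only NOT x3, so x3 = False.
In (x3 OR x1), x3 is now false; x1 must hold, so x1 = True.
From (NOT x4 OR NOT x1) and x1 = True: x4 = False.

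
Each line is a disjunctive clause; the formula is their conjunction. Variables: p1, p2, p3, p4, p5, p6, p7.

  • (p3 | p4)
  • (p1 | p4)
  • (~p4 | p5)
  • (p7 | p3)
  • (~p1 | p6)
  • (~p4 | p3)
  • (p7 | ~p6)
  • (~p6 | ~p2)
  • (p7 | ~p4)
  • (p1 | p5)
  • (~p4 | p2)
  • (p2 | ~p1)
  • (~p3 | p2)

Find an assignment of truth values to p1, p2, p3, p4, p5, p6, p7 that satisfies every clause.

p1=F, p2=T, p3=T, p4=T, p5=T, p6=F, p7=T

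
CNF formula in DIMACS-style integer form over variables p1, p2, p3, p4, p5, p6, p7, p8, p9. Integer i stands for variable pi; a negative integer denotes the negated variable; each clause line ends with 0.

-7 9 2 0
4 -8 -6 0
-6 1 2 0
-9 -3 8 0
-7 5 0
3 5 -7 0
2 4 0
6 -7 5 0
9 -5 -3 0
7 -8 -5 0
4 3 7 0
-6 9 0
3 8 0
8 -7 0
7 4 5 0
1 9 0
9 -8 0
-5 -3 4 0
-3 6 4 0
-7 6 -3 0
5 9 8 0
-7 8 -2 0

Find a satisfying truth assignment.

p1 = 1  p2 = 0  p3 = 0  p4 = 1  p5 = 0  p6 = 0  p7 = 0  p8 = 1  p9 = 1

Check each clause:
  1. (p9 | ~p7 | p2) — p9 is true.
  2. (~p8 | p4 | ~p6) — ~p6 is true.
  3. (p1 | p2 | ~p6) — p1 is true.
  4. (~p9 | p8 | ~p3) — p8 is true.
  5. (p5 | ~p7) — ~p7 is true.
  6. (p5 | p3 | ~p7) — ~p7 is true.
  7. (p2 | p4) — p4 is true.
  8. (~p7 | p6 | p5) — ~p7 is true.
  9. (~p3 | p9 | ~p5) — p9 is true.
  10. (p7 | ~p5 | ~p8) — ~p5 is true.
  11. (p4 | p3 | p7) — p4 is true.
  12. (p9 | ~p6) — p9 is true.
  13. (p3 | p8) — p8 is true.
  14. (~p7 | p8) — p8 is true.
  15. (p5 | p4 | p7) — p4 is true.
  16. (p1 | p9) — p9 is true.
  17. (~p8 | p9) — p9 is true.
  18. (p4 | ~p3 | ~p5) — ~p5 is true.
  19. (p4 | p6 | ~p3) — p4 is true.
  20. (p6 | ~p7 | ~p3) — ~p7 is true.
  21. (p9 | p5 | p8) — p8 is true.
  22. (~p2 | ~p7 | p8) — p8 is true.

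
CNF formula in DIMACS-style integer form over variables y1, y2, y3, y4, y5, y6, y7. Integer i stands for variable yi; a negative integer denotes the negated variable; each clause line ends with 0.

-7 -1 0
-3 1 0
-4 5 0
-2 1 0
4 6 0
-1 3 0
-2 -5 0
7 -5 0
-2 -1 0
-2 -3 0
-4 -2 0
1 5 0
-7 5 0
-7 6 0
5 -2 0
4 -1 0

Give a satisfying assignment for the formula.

y1 = F  y2 = F  y3 = F  y4 = T  y5 = T  y6 = T  y7 = T

Check each clause:
  1. (~y1 \/ ~y7) — ~y1 is true.
  2. (~y3 \/ y1) — ~y3 is true.
  3. (~y4 \/ y5) — y5 is true.
  4. (~y2 \/ y1) — ~y2 is true.
  5. (y4 \/ y6) — y4 is true.
  6. (~y1 \/ y3) — ~y1 is true.
  7. (~y5 \/ ~y2) — ~y2 is true.
  8. (~y5 \/ y7) — y7 is true.
  9. (~y1 \/ ~y2) — ~y1 is true.
  10. (~y3 \/ ~y2) — ~y3 is true.
  11. (~y2 \/ ~y4) — ~y2 is true.
  12. (y1 \/ y5) — y5 is true.
  13. (y5 \/ ~y7) — y5 is true.
  14. (~y7 \/ y6) — y6 is true.
  15. (~y2 \/ y5) — y5 is true.
  16. (~y1 \/ y4) — y4 is true.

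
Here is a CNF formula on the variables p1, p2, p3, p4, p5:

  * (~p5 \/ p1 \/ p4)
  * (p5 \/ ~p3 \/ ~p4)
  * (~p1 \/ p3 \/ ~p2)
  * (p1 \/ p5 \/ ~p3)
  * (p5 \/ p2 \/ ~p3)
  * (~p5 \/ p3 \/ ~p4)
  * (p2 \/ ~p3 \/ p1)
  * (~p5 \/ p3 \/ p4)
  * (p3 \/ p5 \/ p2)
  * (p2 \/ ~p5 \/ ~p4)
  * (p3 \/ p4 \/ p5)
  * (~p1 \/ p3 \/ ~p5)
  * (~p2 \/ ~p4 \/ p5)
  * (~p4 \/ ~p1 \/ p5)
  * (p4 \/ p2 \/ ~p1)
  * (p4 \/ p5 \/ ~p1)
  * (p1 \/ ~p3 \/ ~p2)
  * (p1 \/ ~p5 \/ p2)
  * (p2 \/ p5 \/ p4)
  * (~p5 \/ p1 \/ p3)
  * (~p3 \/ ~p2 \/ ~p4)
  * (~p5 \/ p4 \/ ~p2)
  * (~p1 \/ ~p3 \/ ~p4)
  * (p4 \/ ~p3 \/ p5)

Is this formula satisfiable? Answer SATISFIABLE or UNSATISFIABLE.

UNSATISFIABLE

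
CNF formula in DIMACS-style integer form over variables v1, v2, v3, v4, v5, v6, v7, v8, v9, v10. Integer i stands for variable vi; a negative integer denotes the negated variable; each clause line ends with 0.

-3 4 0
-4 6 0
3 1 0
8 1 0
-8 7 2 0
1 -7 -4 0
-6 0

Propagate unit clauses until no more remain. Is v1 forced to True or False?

Unit clause (NOT v6) sets v6 = False.
From (NOT v4 OR v6) and v6 = False: v4 = False.
(NOT v3 OR v4): since v4 = False, the clause reduces to (NOT v3). v3 = False.
(v3 OR v1): since v3 = False, the clause reduces to (v1). v1 = True.

True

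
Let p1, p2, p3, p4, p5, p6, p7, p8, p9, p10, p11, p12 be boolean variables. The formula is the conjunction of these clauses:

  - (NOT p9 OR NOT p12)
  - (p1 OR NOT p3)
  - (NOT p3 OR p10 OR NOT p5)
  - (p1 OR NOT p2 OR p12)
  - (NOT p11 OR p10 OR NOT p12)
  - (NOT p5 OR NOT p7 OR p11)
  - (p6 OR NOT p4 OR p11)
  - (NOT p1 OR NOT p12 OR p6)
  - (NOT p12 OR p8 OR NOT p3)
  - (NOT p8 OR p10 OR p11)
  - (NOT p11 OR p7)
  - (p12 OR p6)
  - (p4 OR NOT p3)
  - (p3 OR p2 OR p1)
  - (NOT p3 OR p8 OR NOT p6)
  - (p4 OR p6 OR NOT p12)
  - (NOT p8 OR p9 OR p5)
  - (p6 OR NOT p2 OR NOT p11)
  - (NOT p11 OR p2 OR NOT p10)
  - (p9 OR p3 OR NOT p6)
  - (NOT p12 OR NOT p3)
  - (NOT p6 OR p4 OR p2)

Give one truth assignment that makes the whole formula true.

p1=T, p2=T, p3=F, p4=T, p5=F, p6=T, p7=F, p8=F, p9=T, p10=T, p11=F, p12=F

Set p1 = True and propagate.
Try p2 = True.
Try p3 = False.
For the remaining variables, p4 = True, p5 = False, p6 = True, p7 = False, p8 = False, p9 = True, p10 = True, p11 = False, p12 = False works.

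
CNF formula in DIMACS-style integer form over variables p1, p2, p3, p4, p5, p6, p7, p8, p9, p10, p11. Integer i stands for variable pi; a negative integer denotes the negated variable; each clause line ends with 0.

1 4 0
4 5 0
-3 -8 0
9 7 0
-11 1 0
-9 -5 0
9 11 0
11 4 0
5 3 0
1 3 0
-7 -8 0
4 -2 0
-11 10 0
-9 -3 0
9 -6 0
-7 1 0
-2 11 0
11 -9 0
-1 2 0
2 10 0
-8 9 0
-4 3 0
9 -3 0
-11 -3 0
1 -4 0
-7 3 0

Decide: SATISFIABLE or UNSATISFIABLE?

UNSATISFIABLE

p3 = True:
  propagation gives p8=False, p9=False; an empty clause results — contradiction.
p3 = False:
  propagation gives p5=True, p9=False, p7=True; an empty clause results — contradiction.
Every branch closes, so no satisfying assignment exists.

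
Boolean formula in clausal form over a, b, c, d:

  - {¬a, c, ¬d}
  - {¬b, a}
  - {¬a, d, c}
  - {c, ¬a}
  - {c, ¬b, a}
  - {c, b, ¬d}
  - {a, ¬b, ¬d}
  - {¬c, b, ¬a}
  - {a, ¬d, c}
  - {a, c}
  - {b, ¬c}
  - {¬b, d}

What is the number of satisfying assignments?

The models are:
  a=T b=T c=T d=T
Count: 1.

1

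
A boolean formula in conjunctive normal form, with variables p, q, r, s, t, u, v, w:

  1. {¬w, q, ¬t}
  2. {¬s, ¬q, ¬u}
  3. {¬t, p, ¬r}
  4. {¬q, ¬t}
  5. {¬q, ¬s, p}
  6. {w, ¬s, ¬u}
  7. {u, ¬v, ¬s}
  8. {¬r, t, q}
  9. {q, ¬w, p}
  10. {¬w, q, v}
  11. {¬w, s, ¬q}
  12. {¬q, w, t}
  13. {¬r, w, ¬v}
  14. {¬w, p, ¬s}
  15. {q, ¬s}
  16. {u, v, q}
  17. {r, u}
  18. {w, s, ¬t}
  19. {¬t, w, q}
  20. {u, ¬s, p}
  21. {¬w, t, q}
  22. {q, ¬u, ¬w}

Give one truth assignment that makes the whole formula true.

p = True, q = False, r = False, s = False, t = False, u = True, v = True, w = False

Check each clause:
  1. {¬w, q, ¬t} — ¬w is true.
  2. {¬q, ¬s, ¬u} — ¬s is true.
  3. {¬r, p, ¬t} — p is true.
  4. {¬q, ¬t} — ¬t is true.
  5. {¬s, p, ¬q} — p is true.
  6. {¬s, w, ¬u} — ¬s is true.
  7. {u, ¬s, ¬v} — ¬s is true.
  8. {q, ¬r, t} — ¬r is true.
  9. {p, q, ¬w} — ¬w is true.
  10. {q, ¬w, v} — ¬w is true.
  11. {¬w, ¬q, s} — ¬w is true.
  12. {w, t, ¬q} — ¬q is true.
  13. {w, ¬r, ¬v} — ¬r is true.
  14. {p, ¬w, ¬s} — ¬w is true.
  15. {q, ¬s} — ¬s is true.
  16. {v, q, u} — u is true.
  17. {u, r} — u is true.
  18. {w, s, ¬t} — ¬t is true.
  19. {¬t, q, w} — ¬t is true.
  20. {p, ¬s, u} — p is true.
  21. {q, ¬w, t} — ¬w is true.
  22. {¬w, q, ¬u} — ¬w is true.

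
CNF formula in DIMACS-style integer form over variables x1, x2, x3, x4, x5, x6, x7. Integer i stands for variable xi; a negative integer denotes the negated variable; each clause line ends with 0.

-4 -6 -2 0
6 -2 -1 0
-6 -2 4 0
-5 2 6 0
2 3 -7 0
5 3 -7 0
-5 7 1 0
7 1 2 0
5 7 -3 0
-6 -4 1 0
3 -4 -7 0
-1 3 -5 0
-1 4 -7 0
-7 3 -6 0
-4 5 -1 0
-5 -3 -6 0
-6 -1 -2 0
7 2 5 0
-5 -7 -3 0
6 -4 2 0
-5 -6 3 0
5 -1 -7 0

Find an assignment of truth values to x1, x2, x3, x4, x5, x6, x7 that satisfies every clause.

x1=F, x2=T, x3=T, x4=T, x5=F, x6=F, x7=T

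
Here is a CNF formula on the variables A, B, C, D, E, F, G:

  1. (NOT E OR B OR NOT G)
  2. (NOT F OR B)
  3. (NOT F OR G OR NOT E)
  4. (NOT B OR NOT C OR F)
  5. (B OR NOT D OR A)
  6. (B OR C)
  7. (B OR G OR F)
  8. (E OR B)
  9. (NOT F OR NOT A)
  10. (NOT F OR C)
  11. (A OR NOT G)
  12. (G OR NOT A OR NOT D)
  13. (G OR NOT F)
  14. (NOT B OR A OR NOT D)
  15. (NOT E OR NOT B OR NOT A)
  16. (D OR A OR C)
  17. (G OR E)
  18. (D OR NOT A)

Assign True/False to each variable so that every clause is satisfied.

A=T, B=T, C=F, D=T, E=F, F=F, G=T

Set A = True and propagate.
  then F is forced to False.
  then D is forced to True.
  then G is forced to True.
Branch on B: take B = True.
  then C is forced to False.
  then E is forced to False.
Every clause has at least one true literal under this assignment.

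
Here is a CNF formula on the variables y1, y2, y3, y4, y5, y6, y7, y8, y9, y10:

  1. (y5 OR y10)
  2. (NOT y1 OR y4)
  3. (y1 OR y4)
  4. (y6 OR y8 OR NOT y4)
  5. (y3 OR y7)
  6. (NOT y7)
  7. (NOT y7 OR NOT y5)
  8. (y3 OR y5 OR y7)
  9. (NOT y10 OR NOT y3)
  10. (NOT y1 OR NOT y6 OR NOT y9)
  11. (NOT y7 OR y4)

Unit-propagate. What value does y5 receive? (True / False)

(NOT y7) stands alone — y7 = False.
From (y7 OR y3) and y7 = False: y3 = True.
From (NOT y3 OR NOT y10) and y3 = True: y10 = False.
In (y10 OR y5), y10 is now false; y5 must hold, so y5 = True.

True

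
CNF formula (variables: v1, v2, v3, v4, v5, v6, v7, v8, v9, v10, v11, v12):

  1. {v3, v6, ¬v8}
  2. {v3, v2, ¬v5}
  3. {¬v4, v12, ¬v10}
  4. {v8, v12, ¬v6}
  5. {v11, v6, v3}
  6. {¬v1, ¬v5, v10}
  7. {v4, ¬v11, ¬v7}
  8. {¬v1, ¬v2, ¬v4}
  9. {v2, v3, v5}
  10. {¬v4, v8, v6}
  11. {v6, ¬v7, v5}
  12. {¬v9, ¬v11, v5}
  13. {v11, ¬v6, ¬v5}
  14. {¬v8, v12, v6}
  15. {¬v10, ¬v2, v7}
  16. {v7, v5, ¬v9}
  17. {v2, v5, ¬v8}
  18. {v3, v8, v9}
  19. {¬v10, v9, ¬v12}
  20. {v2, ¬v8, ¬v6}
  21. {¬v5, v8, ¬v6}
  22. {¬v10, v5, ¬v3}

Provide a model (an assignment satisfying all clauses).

Pure literal: v1 appears only negated; assign v1 = False.
Branch on v2: take v2 = True.
For the remaining variables, v3 = True, v4 = False, v5 = False, v6 = False, v7 = False, v8 = False, v9 = False, v10 = False, v11 = True, v12 = False works.

v1=False, v2=True, v3=True, v4=False, v5=False, v6=False, v7=False, v8=False, v9=False, v10=False, v11=True, v12=False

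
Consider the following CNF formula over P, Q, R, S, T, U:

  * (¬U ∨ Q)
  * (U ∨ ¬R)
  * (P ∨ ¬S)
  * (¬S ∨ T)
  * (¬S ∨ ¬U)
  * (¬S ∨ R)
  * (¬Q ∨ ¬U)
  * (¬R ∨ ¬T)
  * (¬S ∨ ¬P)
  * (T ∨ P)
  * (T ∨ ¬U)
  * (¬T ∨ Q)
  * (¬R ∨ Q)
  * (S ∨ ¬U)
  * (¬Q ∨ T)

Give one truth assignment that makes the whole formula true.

P = True  Q = True  R = False  S = False  T = True  U = False

Set P = True and propagate.
  then S is forced to False.
  then U is forced to False.
  then R is forced to False.
Set Q = True and propagate.
  then T is forced to True.
Every clause has at least one true literal under this assignment.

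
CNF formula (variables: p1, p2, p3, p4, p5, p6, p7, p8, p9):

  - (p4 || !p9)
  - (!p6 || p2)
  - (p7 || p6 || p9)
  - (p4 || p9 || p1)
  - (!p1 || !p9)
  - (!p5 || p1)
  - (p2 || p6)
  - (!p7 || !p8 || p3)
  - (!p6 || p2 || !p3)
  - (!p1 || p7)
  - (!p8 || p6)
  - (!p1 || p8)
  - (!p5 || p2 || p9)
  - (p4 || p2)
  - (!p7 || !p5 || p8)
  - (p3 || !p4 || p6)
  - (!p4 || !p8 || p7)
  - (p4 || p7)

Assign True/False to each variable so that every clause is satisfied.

p2 occurs only positively in the remaining clauses — set p2 = True.
Pure literal: p5 appears only negated; assign p5 = False.
Branch on p1: take p1 = False.
For the remaining variables, p3 = False, p4 = True, p6 = True, p7 = True, p8 = False, p9 = False works.

p1=0, p2=1, p3=0, p4=1, p5=0, p6=1, p7=1, p8=0, p9=0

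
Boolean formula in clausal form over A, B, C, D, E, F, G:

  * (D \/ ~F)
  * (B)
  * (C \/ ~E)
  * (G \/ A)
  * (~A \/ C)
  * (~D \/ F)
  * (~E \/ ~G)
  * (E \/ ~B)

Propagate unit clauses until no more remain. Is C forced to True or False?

Unit clause (B) sets B = True.
In (E \/ ~B), ~B is now false; E must hold, so E = True.
(C \/ ~E) with E = True leaves only C, so C = True.

True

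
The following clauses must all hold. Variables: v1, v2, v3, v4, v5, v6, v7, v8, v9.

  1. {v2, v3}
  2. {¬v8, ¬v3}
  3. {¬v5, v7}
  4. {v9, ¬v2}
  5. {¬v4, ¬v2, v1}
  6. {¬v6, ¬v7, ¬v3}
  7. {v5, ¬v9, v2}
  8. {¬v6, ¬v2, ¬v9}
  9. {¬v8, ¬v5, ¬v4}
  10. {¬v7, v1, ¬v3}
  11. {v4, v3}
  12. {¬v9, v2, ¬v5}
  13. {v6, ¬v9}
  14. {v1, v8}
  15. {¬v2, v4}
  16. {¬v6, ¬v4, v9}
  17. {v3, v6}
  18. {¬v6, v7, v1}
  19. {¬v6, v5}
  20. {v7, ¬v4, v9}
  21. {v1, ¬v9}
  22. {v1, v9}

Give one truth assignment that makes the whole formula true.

v1 = True  v2 = False  v3 = True  v4 = False  v5 = True  v6 = False  v7 = True  v8 = False  v9 = False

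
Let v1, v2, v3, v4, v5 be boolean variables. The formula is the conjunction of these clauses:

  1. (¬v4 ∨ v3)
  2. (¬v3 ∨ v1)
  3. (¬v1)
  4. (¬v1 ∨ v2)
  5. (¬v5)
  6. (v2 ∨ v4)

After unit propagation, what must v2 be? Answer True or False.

Unit clause (¬v1) sets v1 = False.
From (¬v3 ∨ v1) and v1 = False: v3 = False.
In (¬v4 ∨ v3), v3 is now false; ¬v4 must hold, so v4 = False.
(¬v5) stands alone — v5 = False.
(v2 ∨ v4) with v4 = False leaves only v2, so v2 = True.

True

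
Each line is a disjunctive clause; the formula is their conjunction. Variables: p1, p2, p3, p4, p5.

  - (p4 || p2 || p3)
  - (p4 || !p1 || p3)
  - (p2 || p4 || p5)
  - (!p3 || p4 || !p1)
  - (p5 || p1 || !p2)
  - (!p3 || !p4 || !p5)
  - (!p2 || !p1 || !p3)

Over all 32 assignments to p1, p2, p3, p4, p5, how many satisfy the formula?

12

Split on p3, then p4.
  p3=T, p4=T: remaining (p1,p2,p5) ∈ {(F,F,F); (T,F,F)} — 2.
  p3=T, p4=F: remaining (p1,p2,p5) ∈ {(F,F,T); (F,T,T)} — 2.
  p3=F, p4=T: 7 of the 8 assignments to (p1,p2,p5) work.
  p3=F, p4=F: remaining (p1,p2,p5) ∈ {(F,T,T)} — 1.
Total: 2 + 2 + 7 + 1 = 12.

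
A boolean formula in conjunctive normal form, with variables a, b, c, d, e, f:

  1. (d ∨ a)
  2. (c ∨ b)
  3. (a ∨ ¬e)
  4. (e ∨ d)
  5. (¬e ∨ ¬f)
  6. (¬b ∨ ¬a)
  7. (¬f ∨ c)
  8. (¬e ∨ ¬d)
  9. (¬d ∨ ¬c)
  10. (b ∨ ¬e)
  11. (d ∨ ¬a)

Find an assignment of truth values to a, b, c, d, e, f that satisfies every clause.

Pure literal: f appears only negated; assign f = False.
Branch on a: take a = False.
  then d is forced to True.
  then e is forced to False.
  then c is forced to False.
  then b is forced to True.

a = F  b = T  c = F  d = T  e = F  f = F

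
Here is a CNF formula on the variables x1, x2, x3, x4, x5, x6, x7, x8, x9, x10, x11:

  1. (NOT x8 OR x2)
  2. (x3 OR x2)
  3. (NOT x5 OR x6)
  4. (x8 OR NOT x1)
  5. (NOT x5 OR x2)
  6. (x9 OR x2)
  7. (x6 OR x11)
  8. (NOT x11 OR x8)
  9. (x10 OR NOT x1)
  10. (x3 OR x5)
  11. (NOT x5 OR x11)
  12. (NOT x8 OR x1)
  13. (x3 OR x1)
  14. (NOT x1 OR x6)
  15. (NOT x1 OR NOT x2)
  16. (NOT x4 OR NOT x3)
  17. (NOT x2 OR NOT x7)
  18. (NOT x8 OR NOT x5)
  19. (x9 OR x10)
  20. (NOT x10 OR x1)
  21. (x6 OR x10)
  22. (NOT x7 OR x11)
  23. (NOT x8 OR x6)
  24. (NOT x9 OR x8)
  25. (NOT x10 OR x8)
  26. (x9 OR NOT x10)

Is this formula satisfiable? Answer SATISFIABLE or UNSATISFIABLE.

x8 = True:
  propagation gives x2=True, x1=True; an empty clause results — contradiction.
x8 = False:
  propagation gives x1=False, x11=False, x6=True, x5=False; an empty clause results — contradiction.
Every branch closes, so no satisfying assignment exists.

UNSATISFIABLE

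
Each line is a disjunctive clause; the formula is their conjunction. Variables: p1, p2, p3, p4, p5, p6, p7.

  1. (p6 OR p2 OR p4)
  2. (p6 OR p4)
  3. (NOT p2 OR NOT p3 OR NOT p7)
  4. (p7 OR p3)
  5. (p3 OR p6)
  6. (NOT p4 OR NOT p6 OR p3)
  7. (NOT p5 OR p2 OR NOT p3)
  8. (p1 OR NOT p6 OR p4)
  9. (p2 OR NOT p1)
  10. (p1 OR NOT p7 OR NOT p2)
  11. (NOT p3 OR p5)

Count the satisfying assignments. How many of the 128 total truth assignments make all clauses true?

Satisfying assignments:
  p1=0 p2=1 p3=1 p4=1 p5=1 p6=0 p7=0
  p1=0 p2=1 p3=1 p4=1 p5=1 p6=1 p7=0
  p1=1 p2=1 p3=0 p4=0 p5=0 p6=1 p7=1
  p1=1 p2=1 p3=0 p4=0 p5=1 p6=1 p7=1
  p1=1 p2=1 p3=1 p4=0 p5=1 p6=1 p7=0
  p1=1 p2=1 p3=1 p4=1 p5=1 p6=0 p7=0
  p1=1 p2=1 p3=1 p4=1 p5=1 p6=1 p7=0
Count: 7.

7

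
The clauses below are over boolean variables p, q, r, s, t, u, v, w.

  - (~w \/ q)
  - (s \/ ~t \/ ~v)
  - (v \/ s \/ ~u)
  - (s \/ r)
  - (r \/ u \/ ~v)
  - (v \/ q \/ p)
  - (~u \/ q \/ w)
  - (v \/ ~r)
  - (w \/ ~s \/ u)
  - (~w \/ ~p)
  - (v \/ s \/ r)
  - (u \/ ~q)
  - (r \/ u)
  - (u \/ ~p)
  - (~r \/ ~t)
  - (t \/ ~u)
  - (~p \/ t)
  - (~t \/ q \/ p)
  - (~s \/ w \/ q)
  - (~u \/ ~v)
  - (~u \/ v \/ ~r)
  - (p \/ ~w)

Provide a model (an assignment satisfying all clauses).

p=0, q=1, r=0, s=1, t=1, u=1, v=0, w=0

Branch on p: take p = False.
  then w is forced to False.
Branch on q: take q = True.
  then u is forced to True.
  then t is forced to True.
  then r is forced to False.
  then s is forced to True.
  then v is forced to False.
Every clause has at least one true literal under this assignment.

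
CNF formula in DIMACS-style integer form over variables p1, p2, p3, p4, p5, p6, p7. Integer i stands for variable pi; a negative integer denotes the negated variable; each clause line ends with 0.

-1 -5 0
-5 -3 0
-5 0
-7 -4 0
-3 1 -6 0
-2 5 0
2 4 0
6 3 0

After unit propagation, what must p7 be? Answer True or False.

False

(~p5) is a unit clause: p5 = False.
In (~p2 | p5), p5 is now false; ~p2 must hold, so p2 = False.
(p4 | p2): since p2 = False, the clause reduces to (p4). p4 = True.
From (~p4 | ~p7) and p4 = True: p7 = False.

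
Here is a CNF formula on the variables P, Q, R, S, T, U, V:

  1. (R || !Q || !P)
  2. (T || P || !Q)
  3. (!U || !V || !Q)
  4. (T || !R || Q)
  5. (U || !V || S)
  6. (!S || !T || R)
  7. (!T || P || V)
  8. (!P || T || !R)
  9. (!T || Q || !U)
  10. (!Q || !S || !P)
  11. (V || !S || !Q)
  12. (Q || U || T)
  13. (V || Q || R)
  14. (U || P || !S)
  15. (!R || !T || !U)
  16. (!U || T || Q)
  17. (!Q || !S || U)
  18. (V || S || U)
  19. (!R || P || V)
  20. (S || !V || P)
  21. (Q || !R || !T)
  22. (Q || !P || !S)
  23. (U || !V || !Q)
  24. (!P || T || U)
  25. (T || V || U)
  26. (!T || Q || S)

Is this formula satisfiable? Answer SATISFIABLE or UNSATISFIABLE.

Q = True:
  P = True:
    propagation gives R=True, T=True, S=False, U=False; an empty clause results — contradiction.
  P = False:
    propagation gives T=True, V=True, U=False; an empty clause results — contradiction.
Q = False:
  T = True:
    propagation gives U=False, R=False, S=False; an empty clause results — contradiction.
  T = False:
    propagation gives R=False, U=True; an empty clause results — contradiction.
Every branch closes, so no satisfying assignment exists.

UNSATISFIABLE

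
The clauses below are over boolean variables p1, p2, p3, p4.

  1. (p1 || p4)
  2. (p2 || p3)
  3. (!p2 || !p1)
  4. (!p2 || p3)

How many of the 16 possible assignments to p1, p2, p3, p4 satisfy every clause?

4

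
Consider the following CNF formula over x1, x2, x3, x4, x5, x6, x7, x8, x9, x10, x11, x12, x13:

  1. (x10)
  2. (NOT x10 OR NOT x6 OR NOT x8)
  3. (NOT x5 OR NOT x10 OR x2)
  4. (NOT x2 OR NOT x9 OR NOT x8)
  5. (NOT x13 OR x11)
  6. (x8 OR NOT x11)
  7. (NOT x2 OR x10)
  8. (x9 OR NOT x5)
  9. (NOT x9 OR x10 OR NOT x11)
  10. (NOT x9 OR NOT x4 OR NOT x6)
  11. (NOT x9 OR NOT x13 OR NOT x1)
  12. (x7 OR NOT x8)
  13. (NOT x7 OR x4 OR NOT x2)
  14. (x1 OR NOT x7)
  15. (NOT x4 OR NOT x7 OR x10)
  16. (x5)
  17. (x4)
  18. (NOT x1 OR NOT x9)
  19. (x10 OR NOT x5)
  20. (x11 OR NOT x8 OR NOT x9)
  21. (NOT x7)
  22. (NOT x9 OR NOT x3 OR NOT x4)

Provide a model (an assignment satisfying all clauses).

Unit propagation: (x10) forces x10 = True.
The clause (x5) is unit: x5 must be True.
Unit propagation: (x2) forces x2 = True.
The clause (x9) is unit: x9 must be True.
The clause (NOT x8) is unit: x8 must be False.
The clause (NOT x11) is unit: x11 must be False.
(NOT x13) is a unit clause, so x13 = False.
The clause (x4) is unit: x4 must be True.
The clause (NOT x6) is unit: x6 must be False.
The clause (NOT x1) is unit: x1 must be False.
The clause (NOT x7) is unit: x7 must be False.
Unit propagation: (NOT x3) forces x3 = False.
x12 is now unconstrained; take x12 = False.
Every clause has at least one true literal under this assignment.

x1=0, x2=1, x3=0, x4=1, x5=1, x6=0, x7=0, x8=0, x9=1, x10=1, x11=0, x12=0, x13=0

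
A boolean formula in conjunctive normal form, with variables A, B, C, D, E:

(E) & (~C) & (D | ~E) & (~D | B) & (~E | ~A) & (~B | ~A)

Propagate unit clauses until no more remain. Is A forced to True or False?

False

(E) stands alone — E = True.
(~C) stands alone — C = False.
(~E | D): since E = True, the clause reduces to (D). D = True.
(~D | B) with D = True leaves only B, so B = True.
From (~E | ~A) and E = True: A = False.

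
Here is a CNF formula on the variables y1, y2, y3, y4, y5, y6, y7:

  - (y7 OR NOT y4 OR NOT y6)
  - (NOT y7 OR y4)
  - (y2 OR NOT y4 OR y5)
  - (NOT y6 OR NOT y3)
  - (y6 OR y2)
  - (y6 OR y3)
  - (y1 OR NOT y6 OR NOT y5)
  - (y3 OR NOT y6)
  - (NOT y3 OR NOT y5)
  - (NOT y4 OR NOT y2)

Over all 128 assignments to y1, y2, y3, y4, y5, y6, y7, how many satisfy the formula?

Satisfying assignments:
  y1=0 y2=1 y3=1 y4=0 y5=0 y6=0 y7=0
  y1=1 y2=1 y3=1 y4=0 y5=0 y6=0 y7=0
Count: 2.

2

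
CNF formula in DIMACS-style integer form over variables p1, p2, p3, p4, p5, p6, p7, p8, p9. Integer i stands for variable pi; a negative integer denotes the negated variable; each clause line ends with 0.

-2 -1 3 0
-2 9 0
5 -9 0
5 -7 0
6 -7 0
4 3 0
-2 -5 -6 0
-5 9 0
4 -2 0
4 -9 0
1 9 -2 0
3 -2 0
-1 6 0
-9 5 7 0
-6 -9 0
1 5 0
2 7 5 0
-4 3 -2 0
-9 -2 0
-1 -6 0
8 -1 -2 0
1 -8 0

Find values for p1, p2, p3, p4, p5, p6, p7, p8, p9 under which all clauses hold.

p1=F, p2=F, p3=T, p4=T, p5=T, p6=F, p7=F, p8=F, p9=T

Pure literal: p3 appears only positively; assign p3 = True.
Branch on p1: take p1 = False.
  then p5 is forced to True.
  then p9 is forced to True.
  then p4 is forced to True.
  then p6 is forced to False.
  then p7 is forced to False.
  then p2 is forced to False.
  then p8 is forced to False.
Every clause has at least one true literal under this assignment.
Check each clause:
  1. (~p2 | ~p1 | p3) — p3 is true.
  2. (~p2 | p9) — p9 is true.
  3. (p5 | ~p9) — p5 is true.
  4. (p5 | ~p7) — ~p7 is true.
  5. (p6 | ~p7) — ~p7 is true.
  6. (p3 | p4) — p3 is true.
  7. (~p2 | ~p5 | ~p6) — ~p6 is true.
  8. (~p5 | p9) — p9 is true.
  9. (~p2 | p4) — p4 is true.
  10. (p4 | ~p9) — p4 is true.
  11. (p9 | p1 | ~p2) — p9 is true.
  12. (p3 | ~p2) — p3 is true.
  13. (p6 | ~p1) — ~p1 is true.
  14. (p5 | ~p9 | p7) — p5 is true.
  15. (~p6 | ~p9) — ~p6 is true.
  16. (p5 | p1) — p5 is true.
  17. (p2 | p7 | p5) — p5 is true.
  18. (~p2 | ~p4 | p3) — p3 is true.
  19. (~p2 | ~p9) — ~p2 is true.
  20. (~p6 | ~p1) — ~p6 is true.
  21. (~p1 | p8 | ~p2) — ~p2 is true.
  22. (~p8 | p1) — ~p8 is true.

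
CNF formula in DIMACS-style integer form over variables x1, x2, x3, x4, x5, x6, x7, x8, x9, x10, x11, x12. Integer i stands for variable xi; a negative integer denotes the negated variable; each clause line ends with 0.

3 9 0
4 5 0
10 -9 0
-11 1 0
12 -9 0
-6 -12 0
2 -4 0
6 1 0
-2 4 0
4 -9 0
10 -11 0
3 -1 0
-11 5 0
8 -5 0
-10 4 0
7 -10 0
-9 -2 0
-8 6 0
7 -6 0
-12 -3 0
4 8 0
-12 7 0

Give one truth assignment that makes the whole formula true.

x7 occurs only positively in the remaining clauses — set x7 = True.
Pure literal: x11 appears only negated; assign x11 = False.
Set x1 = True and propagate.
  then x3 is forced to True.
  then x12 is forced to False.
  then x9 is forced to False.
Branch on x2: take x2 = True.
  then x4 is forced to True.
The remaining clauses are satisfied by x5 = False, x6 = True, x8 = True, x10 = False.

x1 = True, x2 = True, x3 = True, x4 = True, x5 = False, x6 = True, x7 = True, x8 = True, x9 = False, x10 = False, x11 = False, x12 = False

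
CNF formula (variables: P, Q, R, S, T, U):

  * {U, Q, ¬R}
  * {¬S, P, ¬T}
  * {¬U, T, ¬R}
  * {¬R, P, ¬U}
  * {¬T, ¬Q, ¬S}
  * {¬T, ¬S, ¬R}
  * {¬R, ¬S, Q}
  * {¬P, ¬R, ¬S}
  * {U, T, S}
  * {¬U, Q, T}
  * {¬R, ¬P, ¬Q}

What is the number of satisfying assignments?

Case analysis on R and S:
  R=1, S=1: remaining (P,Q,T,U) ∈ {(0,1,0,0)} — 1.
  R=1, S=0: remaining (P,Q,T,U) ∈ {(0,1,1,0); (1,0,1,1)} — 2.
  R=0, S=1: 8 of the 16 assignments to (P,Q,T,U) work.
  R=0, S=0: P free; 5 ways for (Q,T,U) × 2^1 = 10.
Total: 1 + 2 + 8 + 10 = 21.

21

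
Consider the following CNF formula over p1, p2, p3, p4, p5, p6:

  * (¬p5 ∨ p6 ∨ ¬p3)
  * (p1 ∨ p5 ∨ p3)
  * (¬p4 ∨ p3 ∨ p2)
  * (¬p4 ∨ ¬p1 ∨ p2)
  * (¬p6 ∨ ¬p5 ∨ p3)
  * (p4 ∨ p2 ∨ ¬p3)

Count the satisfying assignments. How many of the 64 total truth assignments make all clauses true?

Split on p3, then p2.
  p3=1, p2=1: p1, p4 free; 3 ways for (p5,p6) × 2^2 = 12.
  p3=1, p2=0: remaining (p1,p4,p5,p6) ∈ {(0,1,0,0); (0,1,0,1); (0,1,1,1)} — 3.
  p3=0, p2=1: p4 free; 4 ways for (p1,p5,p6) × 2^1 = 8.
  p3=0, p2=0: remaining (p1,p4,p5,p6) ∈ {(0,0,1,0); (1,0,0,0); (1,0,0,1); (1,0,1,0)} — 4.
Total: 12 + 3 + 8 + 4 = 27.

27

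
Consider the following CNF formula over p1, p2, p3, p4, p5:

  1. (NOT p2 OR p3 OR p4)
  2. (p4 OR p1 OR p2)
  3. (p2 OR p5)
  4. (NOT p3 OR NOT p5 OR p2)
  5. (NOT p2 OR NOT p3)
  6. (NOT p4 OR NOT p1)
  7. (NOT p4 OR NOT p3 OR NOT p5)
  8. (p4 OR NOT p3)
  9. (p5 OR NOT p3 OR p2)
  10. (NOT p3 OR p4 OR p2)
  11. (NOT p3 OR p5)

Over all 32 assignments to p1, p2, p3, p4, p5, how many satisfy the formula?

4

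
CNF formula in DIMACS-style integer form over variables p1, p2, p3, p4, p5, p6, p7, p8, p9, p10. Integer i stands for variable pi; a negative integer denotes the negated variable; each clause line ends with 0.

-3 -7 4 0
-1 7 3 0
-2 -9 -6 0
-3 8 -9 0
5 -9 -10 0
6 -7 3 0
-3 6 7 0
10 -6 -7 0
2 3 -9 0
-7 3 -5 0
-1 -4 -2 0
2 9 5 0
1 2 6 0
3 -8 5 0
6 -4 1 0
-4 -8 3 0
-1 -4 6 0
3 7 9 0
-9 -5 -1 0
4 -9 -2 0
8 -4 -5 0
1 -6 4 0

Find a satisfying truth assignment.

p1=F, p2=T, p3=T, p4=T, p5=F, p6=T, p7=F, p8=F, p9=F, p10=F

Check each clause:
  1. (~p3 | p4 | ~p7) — ~p7 is true.
  2. (~p1 | p7 | p3) — p3 is true.
  3. (~p9 | ~p2 | ~p6) — ~p9 is true.
  4. (~p9 | ~p3 | p8) — ~p9 is true.
  5. (~p9 | ~p10 | p5) — ~p10 is true.
  6. (p3 | ~p7 | p6) — ~p7 is true.
  7. (p7 | p6 | ~p3) — p6 is true.
  8. (~p7 | ~p6 | p10) — ~p7 is true.
  9. (p2 | ~p9 | p3) — p2 is true.
  10. (~p5 | ~p7 | p3) — ~p7 is true.
  11. (~p2 | ~p1 | ~p4) — ~p1 is true.
  12. (p2 | p5 | p9) — p2 is true.
  13. (p6 | p1 | p2) — p2 is true.
  14. (p3 | ~p8 | p5) — ~p8 is true.
  15. (~p4 | p1 | p6) — p6 is true.
  16. (~p8 | p3 | ~p4) — ~p8 is true.
  17. (~p4 | ~p1 | p6) — p6 is true.
  18. (p7 | p9 | p3) — p3 is true.
  19. (~p1 | ~p5 | ~p9) — ~p5 is true.
  20. (~p2 | p4 | ~p9) — p4 is true.
  21. (~p5 | ~p4 | p8) — ~p5 is true.
  22. (p4 | ~p6 | p1) — p4 is true.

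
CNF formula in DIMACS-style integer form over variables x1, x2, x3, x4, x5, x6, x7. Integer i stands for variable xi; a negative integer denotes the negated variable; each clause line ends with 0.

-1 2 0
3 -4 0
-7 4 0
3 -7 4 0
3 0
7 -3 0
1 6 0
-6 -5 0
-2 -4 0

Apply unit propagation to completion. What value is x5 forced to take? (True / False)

Unit clause (x3) sets x3 = True.
(!x3 || x7): since x3 = True, the clause reduces to (x7). x7 = True.
(!x7 || x4): since x7 = True, the clause reduces to (x4). x4 = True.
(!x4 || !x2): since x4 = True, the clause reduces to (!x2). x2 = False.
In (x2 || !x1), x2 is now false; !x1 must hold, so x1 = False.
(x6 || x1): since x1 = False, the clause reduces to (x6). x6 = True.
From (!x6 || !x5) and x6 = True: x5 = False.

False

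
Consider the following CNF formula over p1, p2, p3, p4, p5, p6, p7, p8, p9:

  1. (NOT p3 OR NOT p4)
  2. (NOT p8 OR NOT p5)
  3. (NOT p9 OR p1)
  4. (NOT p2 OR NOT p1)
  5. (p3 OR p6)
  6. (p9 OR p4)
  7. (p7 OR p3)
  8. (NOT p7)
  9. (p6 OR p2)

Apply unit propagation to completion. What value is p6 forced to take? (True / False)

(NOT p7) stands alone — p7 = False.
From (p3 OR p7) and p7 = False: p3 = True.
In (NOT p3 OR NOT p4), NOT p3 is now false; NOT p4 must hold, so p4 = False.
In (p4 OR p9), p4 is now false; p9 must hold, so p9 = True.
(NOT p9 OR p1) with p9 = True leaves only p1, so p1 = True.
(NOT p2 OR NOT p1): since p1 = True, the clause reduces to (NOT p2). p2 = False.
In (p6 OR p2), p2 is now false; p6 must hold, so p6 = True.

True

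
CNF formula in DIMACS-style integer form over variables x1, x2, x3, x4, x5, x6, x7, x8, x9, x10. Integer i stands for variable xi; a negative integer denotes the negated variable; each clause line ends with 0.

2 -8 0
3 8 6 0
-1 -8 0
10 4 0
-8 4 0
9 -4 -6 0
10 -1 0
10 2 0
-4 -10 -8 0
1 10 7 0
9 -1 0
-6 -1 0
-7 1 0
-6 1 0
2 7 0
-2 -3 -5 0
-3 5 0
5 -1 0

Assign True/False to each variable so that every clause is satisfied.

x1=T, x2=F, x3=T, x4=F, x5=T, x6=F, x7=T, x8=F, x9=T, x10=T

x9 occurs only positively in the remaining clauses — set x9 = True.
Branch on x1: take x1 = True.
  then x8 is forced to False.
  then x10 is forced to True.
  then x6 is forced to False.
  then x3 is forced to True.
  then x5 is forced to True.
  then x2 is forced to False.
  then x7 is forced to True.
x4 is now unconstrained; take x4 = False.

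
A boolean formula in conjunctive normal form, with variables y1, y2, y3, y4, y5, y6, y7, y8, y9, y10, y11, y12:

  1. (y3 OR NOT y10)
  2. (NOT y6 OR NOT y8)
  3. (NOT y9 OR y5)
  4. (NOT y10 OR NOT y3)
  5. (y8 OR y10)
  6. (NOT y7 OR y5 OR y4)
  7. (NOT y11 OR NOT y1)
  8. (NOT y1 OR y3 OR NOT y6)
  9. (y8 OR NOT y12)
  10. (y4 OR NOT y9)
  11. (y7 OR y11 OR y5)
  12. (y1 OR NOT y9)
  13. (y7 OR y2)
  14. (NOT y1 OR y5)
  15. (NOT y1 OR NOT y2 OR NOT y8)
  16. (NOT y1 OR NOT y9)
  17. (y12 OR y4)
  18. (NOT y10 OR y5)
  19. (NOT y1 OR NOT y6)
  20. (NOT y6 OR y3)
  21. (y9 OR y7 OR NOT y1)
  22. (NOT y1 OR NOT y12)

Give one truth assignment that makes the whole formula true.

y1 = False, y2 = True, y3 = True, y4 = True, y5 = True, y6 = False, y7 = False, y8 = True, y9 = False, y10 = False, y11 = True, y12 = False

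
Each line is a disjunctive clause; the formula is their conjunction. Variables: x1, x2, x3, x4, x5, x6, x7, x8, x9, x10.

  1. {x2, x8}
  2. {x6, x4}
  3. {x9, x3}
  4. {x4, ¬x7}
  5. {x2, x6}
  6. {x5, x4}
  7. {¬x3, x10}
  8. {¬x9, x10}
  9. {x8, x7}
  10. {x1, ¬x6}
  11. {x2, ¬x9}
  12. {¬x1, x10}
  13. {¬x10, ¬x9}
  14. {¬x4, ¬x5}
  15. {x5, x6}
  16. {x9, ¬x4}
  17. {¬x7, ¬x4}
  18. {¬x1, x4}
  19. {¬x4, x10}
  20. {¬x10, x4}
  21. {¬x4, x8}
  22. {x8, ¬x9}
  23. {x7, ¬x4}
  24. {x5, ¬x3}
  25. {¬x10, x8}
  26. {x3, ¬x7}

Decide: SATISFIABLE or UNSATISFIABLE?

x4 = True:
  propagation gives x5=False, x6=True, x1=True, x10=True; an empty clause results — contradiction.
x4 = False:
  propagation gives x6=True, x7=False, x5=True, x8=True; an empty clause results — contradiction.
Every branch closes, so no satisfying assignment exists.

UNSATISFIABLE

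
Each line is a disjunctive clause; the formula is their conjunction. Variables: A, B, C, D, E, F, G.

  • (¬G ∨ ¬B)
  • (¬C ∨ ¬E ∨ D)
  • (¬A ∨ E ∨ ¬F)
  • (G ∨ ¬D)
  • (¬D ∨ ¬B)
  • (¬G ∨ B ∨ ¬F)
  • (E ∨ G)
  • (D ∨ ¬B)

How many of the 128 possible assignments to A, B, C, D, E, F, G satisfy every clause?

18

Case analysis on B and D:
  B=1, D=1: a clause becomes empty — 0.
  B=1, D=0: a clause becomes empty — 0.
  B=0, D=1: forces F=0; G=1; A, C, E free → 2^3 = 8.
  B=0, D=0: A free; 5 ways for (C,E,F,G) × 2^1 = 10.
Total: 0 + 0 + 8 + 10 = 18.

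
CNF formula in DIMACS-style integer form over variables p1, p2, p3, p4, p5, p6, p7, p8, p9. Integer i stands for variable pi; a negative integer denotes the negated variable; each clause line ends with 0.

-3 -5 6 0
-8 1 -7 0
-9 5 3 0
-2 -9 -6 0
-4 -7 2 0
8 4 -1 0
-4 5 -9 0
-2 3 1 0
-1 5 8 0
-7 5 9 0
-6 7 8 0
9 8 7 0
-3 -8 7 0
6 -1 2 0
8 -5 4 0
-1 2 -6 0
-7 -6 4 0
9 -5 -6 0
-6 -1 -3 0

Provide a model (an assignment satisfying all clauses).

p1 = 1  p2 = 1  p3 = 0  p4 = 0  p5 = 1  p6 = 0  p7 = 0  p8 = 1  p9 = 1

Check each clause:
  1. {p6, ¬p3, ¬p5} — ¬p3 is true.
  2. {¬p8, p1, ¬p7} — p1 is true.
  3. {¬p9, p5, p3} — p5 is true.
  4. {¬p9, ¬p6, ¬p2} — ¬p6 is true.
  5. {¬p4, ¬p7, p2} — ¬p7 is true.
  6. {¬p1, p4, p8} — p8 is true.
  7. {¬p4, p5, ¬p9} — ¬p4 is true.
  8. {¬p2, p3, p1} — p1 is true.
  9. {p8, p5, ¬p1} — p8 is true.
  10. {p5, ¬p7, p9} — p9 is true.
  11. {p8, p7, ¬p6} — p8 is true.
  12. {p7, p9, p8} — p8 is true.
  13. {p7, ¬p3, ¬p8} — ¬p3 is true.
  14. {¬p1, p6, p2} — p2 is true.
  15. {p8, ¬p5, p4} — p8 is true.
  16. {¬p6, ¬p1, p2} — p2 is true.
  17. {¬p7, ¬p6, p4} — ¬p7 is true.
  18. {p9, ¬p5, ¬p6} — p9 is true.
  19. {¬p6, ¬p3, ¬p1} — ¬p6 is true.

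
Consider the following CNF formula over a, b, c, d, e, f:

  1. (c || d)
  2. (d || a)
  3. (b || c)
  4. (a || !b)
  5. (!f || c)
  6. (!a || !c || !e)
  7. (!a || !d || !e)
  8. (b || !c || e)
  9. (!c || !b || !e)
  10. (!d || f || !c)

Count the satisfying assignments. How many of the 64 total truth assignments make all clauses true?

The models are:
  a=0 b=0 c=1 d=1 e=1 f=1
  a=1 b=1 c=0 d=1 e=0 f=0
  a=1 b=1 c=1 d=0 e=0 f=0
  a=1 b=1 c=1 d=0 e=0 f=1
  a=1 b=1 c=1 d=1 e=0 f=1
That's 5 in total.

5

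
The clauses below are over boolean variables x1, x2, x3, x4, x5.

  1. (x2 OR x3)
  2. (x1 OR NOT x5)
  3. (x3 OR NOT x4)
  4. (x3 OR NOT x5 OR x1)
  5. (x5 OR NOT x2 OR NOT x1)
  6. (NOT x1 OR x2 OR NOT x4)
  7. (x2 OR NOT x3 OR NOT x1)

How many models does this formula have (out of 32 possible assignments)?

8

Case analysis on x1 and x2:
  x1=T, x2=T: remaining (x3,x4,x5) ∈ {(F,F,T); (T,F,T); (T,T,T)} — 3.
  x1=T, x2=F: a clause becomes empty — 0.
  x1=F, x2=T: remaining (x3,x4,x5) ∈ {(F,F,F); (T,F,F); (T,T,F)} — 3.
  x1=F, x2=F: remaining (x3,x4,x5) ∈ {(T,F,F); (T,T,F)} — 2.
Total: 3 + 0 + 3 + 2 = 8.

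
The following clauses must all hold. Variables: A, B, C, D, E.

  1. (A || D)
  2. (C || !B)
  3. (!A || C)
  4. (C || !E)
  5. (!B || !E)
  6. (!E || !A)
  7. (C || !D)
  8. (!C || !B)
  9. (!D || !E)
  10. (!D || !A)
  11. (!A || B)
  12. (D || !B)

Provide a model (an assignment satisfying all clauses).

A=False  B=False  C=True  D=True  E=False

Check each clause:
  1. (A || D) — D is true.
  2. (!B || C) — C is true.
  3. (!A || C) — C is true.
  4. (C || !E) — C is true.
  5. (!B || !E) — !E is true.
  6. (!A || !E) — !E is true.
  7. (!D || C) — C is true.
  8. (!C || !B) — !B is true.
  9. (!D || !E) — !E is true.
  10. (!A || !D) — !A is true.
  11. (B || !A) — !A is true.
  12. (!B || D) — D is true.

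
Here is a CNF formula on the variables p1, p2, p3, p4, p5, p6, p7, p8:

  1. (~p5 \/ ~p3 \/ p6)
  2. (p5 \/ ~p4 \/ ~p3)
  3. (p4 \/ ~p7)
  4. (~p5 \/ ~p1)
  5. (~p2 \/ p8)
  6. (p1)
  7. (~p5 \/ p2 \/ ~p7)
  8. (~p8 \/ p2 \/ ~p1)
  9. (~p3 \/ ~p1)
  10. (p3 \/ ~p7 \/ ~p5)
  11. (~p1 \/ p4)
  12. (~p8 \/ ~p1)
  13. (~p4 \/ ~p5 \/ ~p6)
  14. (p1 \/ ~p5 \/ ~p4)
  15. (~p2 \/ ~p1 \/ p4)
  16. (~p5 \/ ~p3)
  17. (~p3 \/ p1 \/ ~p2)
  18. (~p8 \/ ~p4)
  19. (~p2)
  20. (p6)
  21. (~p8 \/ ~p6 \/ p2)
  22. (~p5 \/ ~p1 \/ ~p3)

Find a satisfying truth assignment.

p1=True  p2=False  p3=False  p4=True  p5=False  p6=True  p7=True  p8=False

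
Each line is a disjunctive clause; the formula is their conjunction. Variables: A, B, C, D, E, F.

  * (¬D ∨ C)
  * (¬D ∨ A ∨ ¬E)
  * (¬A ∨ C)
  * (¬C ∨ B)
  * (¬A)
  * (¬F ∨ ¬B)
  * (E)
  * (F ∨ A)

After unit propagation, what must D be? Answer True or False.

False

(¬A) stands alone — A = False.
Unit clause (E) sets E = True.
From (¬D ∨ A ∨ ¬E) and A = False, E = True: D = False.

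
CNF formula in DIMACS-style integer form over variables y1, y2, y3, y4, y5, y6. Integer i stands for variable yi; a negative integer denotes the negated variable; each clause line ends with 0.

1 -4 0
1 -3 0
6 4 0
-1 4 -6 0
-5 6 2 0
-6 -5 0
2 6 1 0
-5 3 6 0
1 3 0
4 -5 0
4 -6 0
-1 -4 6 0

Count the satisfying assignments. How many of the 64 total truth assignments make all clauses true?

4

The models are:
  y1=1 y2=0 y3=0 y4=1 y5=0 y6=1
  y1=1 y2=0 y3=1 y4=1 y5=0 y6=1
  y1=1 y2=1 y3=0 y4=1 y5=0 y6=1
  y1=1 y2=1 y3=1 y4=1 y5=0 y6=1
That's 4 in total.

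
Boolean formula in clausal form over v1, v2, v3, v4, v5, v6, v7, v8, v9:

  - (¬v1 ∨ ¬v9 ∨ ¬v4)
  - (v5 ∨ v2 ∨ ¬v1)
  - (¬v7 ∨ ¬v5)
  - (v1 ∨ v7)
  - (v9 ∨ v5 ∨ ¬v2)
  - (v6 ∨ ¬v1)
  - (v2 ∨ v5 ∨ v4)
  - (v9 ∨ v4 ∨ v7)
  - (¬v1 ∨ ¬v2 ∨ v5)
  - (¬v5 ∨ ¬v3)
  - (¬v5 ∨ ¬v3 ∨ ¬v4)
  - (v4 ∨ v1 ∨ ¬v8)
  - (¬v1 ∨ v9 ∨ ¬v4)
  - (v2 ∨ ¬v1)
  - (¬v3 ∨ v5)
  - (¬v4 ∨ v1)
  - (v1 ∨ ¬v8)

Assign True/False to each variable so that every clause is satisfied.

v1 = True, v2 = True, v3 = False, v4 = False, v5 = True, v6 = True, v7 = False, v8 = True, v9 = True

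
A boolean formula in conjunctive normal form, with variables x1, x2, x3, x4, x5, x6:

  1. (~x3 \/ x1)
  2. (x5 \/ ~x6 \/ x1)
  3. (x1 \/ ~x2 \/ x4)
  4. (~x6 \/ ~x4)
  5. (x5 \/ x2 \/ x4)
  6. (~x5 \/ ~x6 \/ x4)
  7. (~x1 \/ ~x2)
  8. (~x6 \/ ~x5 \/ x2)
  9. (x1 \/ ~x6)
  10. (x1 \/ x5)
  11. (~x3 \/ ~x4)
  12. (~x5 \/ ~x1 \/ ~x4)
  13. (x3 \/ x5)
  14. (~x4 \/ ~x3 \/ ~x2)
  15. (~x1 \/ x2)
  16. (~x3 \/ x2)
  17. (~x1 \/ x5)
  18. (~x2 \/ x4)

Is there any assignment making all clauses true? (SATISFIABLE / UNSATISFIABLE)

SATISFIABLE

x6 occurs only negated in the remaining clauses — set x6 = False.
Try x1 = False.
  then x3 is forced to False.
  then x5 is forced to True.
The remaining clauses are satisfied by x2 = False, x4 = True.
So x1=F  x2=F  x3=F  x4=T  x5=T  x6=F is a satisfying assignment.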